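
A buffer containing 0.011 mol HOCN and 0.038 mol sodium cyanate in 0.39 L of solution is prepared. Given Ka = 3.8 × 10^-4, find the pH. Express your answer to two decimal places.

pKa = −log(3.8 × 10^-4) = 3.420
Using pH = pKa + log([base]/[acid]) with [base]/[acid] = 0.038/0.011:
pH = 3.420 + (+0.538) = 3.96

pH = 3.96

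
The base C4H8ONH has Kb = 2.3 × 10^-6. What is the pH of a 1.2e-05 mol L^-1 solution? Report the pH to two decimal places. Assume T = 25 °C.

pH = 8.63

C4H8ONH + H2O ⇌ C4H8ONH2+ + OH-
From the ICE table, Kb = [OH-]²/(1.2e-05 − [OH-]) = 2.3 × 10^-6.
Here C₀/Kb ≈ 5.22, so the small-[OH-] approximation fails. Use the quadratic:
[OH-] = [−2.3e-06 + √(2.3e-06² + 1.1e-10)]/2 = 4.23 × 10^-6 M
pOH = −log(4.23 × 10^-6) = 5.37; pH = 14.00 − 5.37 = 8.63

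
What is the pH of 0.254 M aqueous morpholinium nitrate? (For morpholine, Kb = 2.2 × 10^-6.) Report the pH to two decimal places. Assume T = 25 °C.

pH = 4.47

C4H8ONH2+ is the conjugate acid of the weak base C4H8ONH.
Ka = Kw/Kb = 1.0×10^-14 / 2.2 × 10^-6 = 4.55 × 10^-9
Let x = [H+] at equilibrium. Ka = x²/(0.254 − x).
Assume x ≪ 0.254: x ≈ √(4.55 × 10^-9 × 0.254) = 3.40 × 10^-5 M
(x/C₀ = 0.013% < 5%, so the approximation holds.)
pH = −log[H+] = −log(3.40 × 10^-5) = 4.47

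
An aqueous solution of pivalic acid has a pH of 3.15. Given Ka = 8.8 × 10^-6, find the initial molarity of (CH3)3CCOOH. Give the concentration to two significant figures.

[H+] = 10^(-3.15) = 7.08 × 10^-4 M = x
Ka = x²/(C₀ − x) ⇒ C₀ = x + x²/Ka
C₀ = 7.08 × 10^-4 + (7.08 × 10^-4)²/(8.8 × 10^-6) = 5.77 × 10^-2 M

C₀ = 5.8 × 10^-2 M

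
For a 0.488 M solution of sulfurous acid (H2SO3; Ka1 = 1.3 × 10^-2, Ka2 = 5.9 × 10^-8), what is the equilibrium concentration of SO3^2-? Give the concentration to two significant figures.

First ionization gives [H+] ≈ [HSO3-] = 7.34 × 10^-2 M.
Second step: Ka2 = [H+][SO3^2-]/[HSO3-] ≈ [SO3^2-] (since [H+] ≈ [HSO3-]).
So [SO3^2-] ≈ Ka2.

5.9 × 10^-8 M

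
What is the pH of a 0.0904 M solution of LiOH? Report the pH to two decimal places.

LiOH is a strong base; [OH-] = 0.0904 M.
pOH = -log(0.0904) = 1.04
pH = 14.00 - 1.04 = 12.96

pH = 12.96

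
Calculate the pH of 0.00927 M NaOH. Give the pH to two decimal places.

NaOH is a strong base; [OH-] = 0.00927 M.
pOH = -log(0.00927) = 2.03
pH = 14.00 - 2.03 = 11.97

pH = 11.97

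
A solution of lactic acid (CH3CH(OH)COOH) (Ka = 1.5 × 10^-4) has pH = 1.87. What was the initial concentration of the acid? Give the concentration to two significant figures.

[H+] = 10^(-1.87) = 1.35 × 10^-2 M = x
Ka = x²/(C₀ − x) ⇒ C₀ = x + x²/Ka
C₀ = 1.35 × 10^-2 + (1.35 × 10^-2)²/(1.5 × 10^-4) = 1.23 M

C₀ = 1.2 M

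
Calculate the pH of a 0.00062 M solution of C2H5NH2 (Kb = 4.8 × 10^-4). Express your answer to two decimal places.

pH = 10.55

C2H5NH2 + H2O ⇌ C2H5NH3+ + OH-
Kb = [OH-]²/(0.00062 − [OH-]) = 4.8 × 10^-4
[OH-] is not negligible relative to C₀; solve [OH-]² + 0.00048·[OH-] − 2.98e-07 = 0.
[OH-] = (−Kb + √(Kb² + 4·Kb·C₀))/2 = 3.56 × 10^-4 M
pOH = 3.45, so pH = 14.00 − pOH = 10.55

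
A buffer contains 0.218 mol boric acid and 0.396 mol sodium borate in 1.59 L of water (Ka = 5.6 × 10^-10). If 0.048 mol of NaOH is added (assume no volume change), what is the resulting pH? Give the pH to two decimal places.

OH- converts B(OH)3 to B(OH)4-: B(OH)3 → 0.17 mol, B(OH)4- → 0.444 mol.
pKa = −log(5.6 × 10^-10) = 9.252
pH = pKa + log([A⁻]/[HA]) = 9.252 + log(0.444/0.17) = 9.252 +0.417

pH = 9.67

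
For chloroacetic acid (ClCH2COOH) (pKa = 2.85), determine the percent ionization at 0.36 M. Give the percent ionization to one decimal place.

ClCH2COOH ⇌ ClCH2COO- + H+; let x = [H+] at equilibrium.
Ka = 10^(−2.85) = 1.41 × 10^-3
Solve x² + 0.00141x − 0.000508 = 0 → x = 2.18 × 10^-2 M
% ionization = x/C₀ × 100% = 2.18 × 10^-2/0.36 × 100% = 6.1%

6.1%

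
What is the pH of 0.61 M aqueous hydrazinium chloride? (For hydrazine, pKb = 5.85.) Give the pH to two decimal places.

pH = 4.18

N2H5+ is the conjugate acid of the weak base N2H4.
Kb = 10^(−5.85) = 1.41 × 10^-6
Ka = Kw/Kb = 1.0×10^-14 / 1.41 × 10^-6 = 7.09 × 10^-9
Ka = [H+]²/(0.61 − [H+]) = 7.09 × 10^-9
Neglecting [H+] in the denominator: [H+] = √(7.09 × 10^-9 × 0.61) = 6.58 × 10^-5 M
Check: 0.011% ionized — well under 5%, approximation valid.
pH = −log[H+] = −log(6.58 × 10^-5) = 4.18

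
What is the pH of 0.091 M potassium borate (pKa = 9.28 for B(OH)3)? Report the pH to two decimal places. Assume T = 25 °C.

B(OH)4- is the conjugate base of the weak acid B(OH)3.
Ka = 10^(−9.28) = 5.25 × 10^-10
Kb = Kw/Ka = 1.0×10^-14 / 5.25 × 10^-10 = 1.90 × 10^-5
Let x = [OH-] at equilibrium. Kb = x²/(0.091 − x).
Assume x ≪ 0.091: x ≈ √(1.90 × 10^-5 × 0.091) = 1.31 × 10^-3 M
(x/C₀ = 1.4% < 5%, so the approximation holds.)
pOH = 2.88, so pH = 14.00 − pOH = 11.12

pH = 11.12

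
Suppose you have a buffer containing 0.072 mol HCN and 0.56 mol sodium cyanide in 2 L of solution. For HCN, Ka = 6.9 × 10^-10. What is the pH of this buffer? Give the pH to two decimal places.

pH = 10.05

pKa = −log(6.9 × 10^-10) = 9.161
pH = pKa + log([A⁻]/[HA]) = 9.161 + log(0.56/0.072)
pH = 9.161 + (+0.891) = 10.05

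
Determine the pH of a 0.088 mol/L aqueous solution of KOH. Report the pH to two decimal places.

pH = 12.94

KOH is a strong base; [OH-] = 0.088 M.
pOH = -log(0.088) = 1.06
pH = 14.00 - 1.06 = 12.94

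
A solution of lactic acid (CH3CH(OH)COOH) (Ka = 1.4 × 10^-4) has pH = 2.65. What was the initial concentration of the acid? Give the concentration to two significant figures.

C₀ = 3.8 × 10^-2 M

[H+] = 10^(-2.65) = 2.24 × 10^-3 M = x
Ka = x²/(C₀ − x) ⇒ C₀ = x + x²/Ka
C₀ = 2.24 × 10^-3 + (2.24 × 10^-3)²/(1.4 × 10^-4) = 3.81 × 10^-2 M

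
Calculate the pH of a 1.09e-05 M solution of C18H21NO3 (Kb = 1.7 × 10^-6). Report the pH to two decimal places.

C18H21NO3 + H2O ⇌ C18H22NO3+ + OH-
Kb = [OH-]²/(1.09e-05 − [OH-]) = 1.7 × 10^-6
The 5% rule fails; solving [OH-]² + Kb·[OH-] − Kb·C₀ = 0 exactly:
[OH-] = [−1.7e-06 + √(1.7e-06² + 7.41e-11)]/2 = 3.54 × 10^-6 M
pOH = 5.45, so pH = 14.00 − pOH = 8.55

pH = 8.55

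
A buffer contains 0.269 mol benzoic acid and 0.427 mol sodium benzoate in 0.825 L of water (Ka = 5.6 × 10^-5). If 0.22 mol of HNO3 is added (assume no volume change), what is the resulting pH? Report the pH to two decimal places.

pH = 3.88

After neutralization: n(C6H5COOH) = 0.489 mol, n(C6H5COO-) = 0.207 mol.
pKa = −log(5.6 × 10^-5) = 4.252
pH = pKa + log([A⁻]/[HA]) = 4.252 + log(0.207/0.489) = 4.252 -0.373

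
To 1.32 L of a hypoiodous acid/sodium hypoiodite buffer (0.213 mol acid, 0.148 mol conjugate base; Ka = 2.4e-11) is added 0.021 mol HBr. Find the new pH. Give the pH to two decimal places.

pH = 10.35

After neutralization: n(HOI) = 0.234 mol, n(OI-) = 0.127 mol.
pKa = −log(2.4 × 10^-11) = 10.620
pH = pKa + log([A⁻]/[HA]) = 10.620 + log(0.127/0.234) = 10.620 -0.265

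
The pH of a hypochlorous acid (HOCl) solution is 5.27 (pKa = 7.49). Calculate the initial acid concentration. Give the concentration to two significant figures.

[H+] = 10^(-5.27) = 5.37 × 10^-6 M = x
Ka = 10^(−7.49) = 3.24 × 10^-8
Ka = x²/(C₀ − x) ⇒ C₀ = x + x²/Ka
C₀ = 5.37 × 10^-6 + (5.37 × 10^-6)²/(3.24 × 10^-8) = 8.95 × 10^-4 M

C₀ = 9.0 × 10^-4 M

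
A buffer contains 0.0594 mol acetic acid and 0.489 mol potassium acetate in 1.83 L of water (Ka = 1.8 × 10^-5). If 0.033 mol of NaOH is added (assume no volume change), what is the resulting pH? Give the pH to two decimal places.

OH- converts CH3COOH to CH3COO-: CH3COOH → 0.0264 mol, CH3COO- → 0.522 mol.
pKa = −log(1.8 × 10^-5) = 4.745
pH = pKa + log(n_CH3COO-/n_CH3COOH) = 4.745 + log(0.522/0.0264) = 4.745 + (+1.296)

pH = 6.04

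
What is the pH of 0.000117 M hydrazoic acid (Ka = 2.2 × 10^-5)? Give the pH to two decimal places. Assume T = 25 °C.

HN3 ⇌ N3- + H+
Ka = x²/(0.000117 − x) = 2.2 × 10^-5
The 5% rule fails; solving x² + Ka·x − Ka·C₀ = 0 exactly:
x = [−2.2e-05 + √(2.2e-05² + 1.03e-08)]/2 = 4.09 × 10^-5 M
pH = −log(4.09 × 10^-5) = 4.39

pH = 4.39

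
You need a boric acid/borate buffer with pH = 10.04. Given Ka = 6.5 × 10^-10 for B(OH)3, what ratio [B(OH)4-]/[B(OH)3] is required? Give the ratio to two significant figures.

pKa = -log(6.5 × 10^-10) = 9.187
pH = pKa + log(r) ⇒ log(r) = 10.04 − 9.187 = +0.853
r = [B(OH)4-]/[B(OH)3] = 10^(+0.853) = 7.13

ratio = 7.1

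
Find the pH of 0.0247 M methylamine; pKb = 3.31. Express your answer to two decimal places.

pH = 11.51

CH3NH2 + H2O ⇌ CH3NH3+ + OH-
Kb = 10^(−3.31) = 4.90 × 10^-4
Kb = [OH-]²/(0.0247 − [OH-]) = 4.90 × 10^-4
[OH-] is not negligible relative to C₀; solve [OH-]² + 0.00049·[OH-] − 1.21e-05 = 0.
[OH-] = [−0.00049 + √(0.00049² + 4.84e-05)]/2 = 3.24 × 10^-3 M
pOH = −log(3.24 × 10^-3) = 2.49; pH = 14.00 − 2.49 = 11.51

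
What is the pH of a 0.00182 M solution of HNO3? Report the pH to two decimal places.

pH = 2.74

HNO3 is a strong acid and dissociates completely, so [H+] = 0.00182 M.
pH = -log(0.00182) = 2.74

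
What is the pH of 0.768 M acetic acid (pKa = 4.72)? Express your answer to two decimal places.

pH = 2.42

CH3COOH ⇌ CH3COO- + H+
Ka = 10^(−4.72) = 1.91 × 10^-5
From the ICE table, Ka = [H+]²/(0.768 − [H+]) = 1.91 × 10^-5.
Neglecting [H+] in the denominator: [H+] = √(1.91 × 10^-5 × 0.768) = 3.83 × 10^-3 M
([H+]/C₀ = 0.5% < 5%, so the approximation holds.)
pH = −log[H+] = −log(3.83 × 10^-3) = 2.42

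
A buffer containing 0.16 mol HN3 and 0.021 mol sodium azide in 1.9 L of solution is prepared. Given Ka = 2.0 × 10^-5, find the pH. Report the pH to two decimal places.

pH = 3.82

pKa = −log(2.0 × 10^-5) = 4.699
Using pH = pKa + log([base]/[acid]) with [base]/[acid] = 0.021/0.16:
pH = 4.699 + (-0.882) = 3.82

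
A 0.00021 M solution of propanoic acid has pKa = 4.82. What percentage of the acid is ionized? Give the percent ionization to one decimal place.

23.5%

CH3CH2COOH ⇌ CH3CH2COO- + H+; let x = [H+] at equilibrium.
Ka = 10^(−4.82) = 1.51 × 10^-5
Solve x² + 1.51e-05x − 3.17e-09 = 0 → x = 4.93 × 10^-5 M
Fraction ionized = 4.93 × 10^-5 / 0.00021 = 0.2348 → 23.5%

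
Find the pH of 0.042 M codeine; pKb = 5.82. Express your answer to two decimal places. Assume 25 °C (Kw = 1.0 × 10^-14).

pH = 10.40

C18H21NO3 + H2O ⇌ C18H22NO3+ + OH-
Kb = 10^(−5.82) = 1.51 × 10^-6
Kb = x²/(0.042 − x) = 1.51 × 10^-6
Neglecting x in the denominator: x = √(1.51 × 10^-6 × 0.042) = 2.52 × 10^-4 M
(x/C₀ = 0.6% < 5%, so the approximation holds.)
pOH = 3.60, so pH = 14.00 − pOH = 10.40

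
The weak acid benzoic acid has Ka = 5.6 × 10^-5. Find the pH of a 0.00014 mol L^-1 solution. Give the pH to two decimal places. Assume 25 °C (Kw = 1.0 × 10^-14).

C6H5COOH ⇌ C6H5COO- + H+
Let x = [H+] at equilibrium. Ka = x²/(0.00014 − x).
x is not negligible relative to C₀; solve x² + 5.6e-05·x − 7.84e-09 = 0.
x = (−Ka + √(Ka² + 4·Ka·C₀))/2 = 6.49 × 10^-5 M
pH = −log(6.49 × 10^-5) = 4.19

pH = 4.19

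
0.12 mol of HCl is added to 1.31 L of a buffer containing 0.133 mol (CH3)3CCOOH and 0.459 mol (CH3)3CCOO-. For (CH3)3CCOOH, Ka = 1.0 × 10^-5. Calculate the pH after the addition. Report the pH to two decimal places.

Added H+ converts (CH3)3CCOO- to (CH3)3CCOOH: (CH3)3CCOOH → 0.253 mol, (CH3)3CCOO- → 0.339 mol.
pKa = −log(1.0 × 10^-5) = 5.000
Henderson–Hasselbalch with mole ratio 0.339/0.253: pH = 5.000 + (+0.127)

pH = 5.13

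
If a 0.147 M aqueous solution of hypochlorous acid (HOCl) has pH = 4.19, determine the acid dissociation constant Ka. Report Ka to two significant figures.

[H+] = 10^(-4.19) = 6.46 × 10^-5 M
At equilibrium [HA] = 0.147 − 6.46 × 10^-5 = 1.47 × 10^-1 M
Ka = [H+][A-]/[HA] = (6.46 × 10^-5)² / 1.47 × 10^-1 = 2.8 × 10^-8

Ka = 2.8 × 10^-8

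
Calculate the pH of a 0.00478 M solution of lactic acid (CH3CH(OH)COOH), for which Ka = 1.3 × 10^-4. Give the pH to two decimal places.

CH3CH(OH)COOH ⇌ CH3CH(OH)COO- + H+
From the ICE table, Ka = x²/(0.00478 − x) = 1.3 × 10^-4.
Here C₀/Ka ≈ 36.8, so the small-x approximation fails. Use the quadratic:
x = (−Ka + √(Ka² + 4·Ka·C₀))/2 = 7.26 × 10^-4 M
pH = −log[H+] = −log(7.26 × 10^-4) = 3.14

pH = 3.14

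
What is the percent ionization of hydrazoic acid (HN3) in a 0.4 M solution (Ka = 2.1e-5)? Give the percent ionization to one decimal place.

0.7%

HN3 ⇌ N3- + H+; let x = [H+] at equilibrium.
x ≈ √(Ka·C₀) = √(2.1 × 10^-5 × 0.4) = 2.90 × 10^-3 M
Fraction ionized = 2.90 × 10^-3 / 0.4 = 0.0072 → 0.7%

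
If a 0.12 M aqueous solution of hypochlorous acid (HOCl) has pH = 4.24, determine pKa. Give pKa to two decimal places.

[H+] = 10^(-4.24) = 5.75 × 10^-5 M
At equilibrium [HA] = 0.12 − 5.75 × 10^-5 = 1.20 × 10^-1 M
Ka = [H+][A-]/[HA] = (5.75 × 10^-5)² / 1.20 × 10^-1 = 2.76 × 10^-8
pKa = -log(2.76 × 10^-8) = 7.56

pKa = 7.56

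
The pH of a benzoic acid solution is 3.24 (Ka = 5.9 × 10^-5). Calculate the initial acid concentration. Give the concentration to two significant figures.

C₀ = 6.2 × 10^-3 M

[H+] = 10^(-3.24) = 5.75 × 10^-4 M = x
Ka = x²/(C₀ − x) ⇒ C₀ = x + x²/Ka
C₀ = 5.75 × 10^-4 + (5.75 × 10^-4)²/(5.9 × 10^-5) = 6.18 × 10^-3 M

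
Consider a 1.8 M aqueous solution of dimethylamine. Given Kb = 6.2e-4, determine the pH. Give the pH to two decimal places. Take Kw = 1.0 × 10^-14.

(CH3)2NH + H2O ⇌ (CH3)2NH2+ + OH-
From the ICE table, Kb = [OH-]²/(1.8 − [OH-]) = 6.2 × 10^-4.
Neglecting [OH-] in the denominator: [OH-] = √(6.2 × 10^-4 × 1.8) = 3.34 × 10^-2 M
pOH = 1.48, so pH = 14.00 − pOH = 12.52

pH = 12.52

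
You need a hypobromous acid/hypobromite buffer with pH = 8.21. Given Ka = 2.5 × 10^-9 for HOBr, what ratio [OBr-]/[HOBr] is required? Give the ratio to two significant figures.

pKa = -log(2.5 × 10^-9) = 8.602
pH = pKa + log(r) ⇒ log(r) = 8.21 − 8.602 = -0.392
r = [OBr-]/[HOBr] = 10^(-0.392) = 0.406

ratio = 0.41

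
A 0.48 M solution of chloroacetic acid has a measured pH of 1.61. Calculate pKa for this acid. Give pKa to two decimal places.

pKa = 2.88

[H+] = 10^(-1.61) = 2.45 × 10^-2 M
At equilibrium [HA] = 0.48 − 2.45 × 10^-2 = 4.55 × 10^-1 M
Ka = [H+][A-]/[HA] = (2.45 × 10^-2)² / 4.55 × 10^-1 = 1.32 × 10^-3
pKa = -log(1.32 × 10^-3) = 2.88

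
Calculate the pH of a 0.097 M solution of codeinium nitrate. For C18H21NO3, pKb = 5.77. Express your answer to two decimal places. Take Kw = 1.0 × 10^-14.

C18H22NO3+ is the conjugate acid of the weak base C18H21NO3.
Kb = 10^(−5.77) = 1.70 × 10^-6
Ka = Kw/Kb = 1.0×10^-14 / 1.70 × 10^-6 = 5.88 × 10^-9
From the ICE table, Ka = x²/(0.097 − x) = 5.88 × 10^-9.
Neglecting x in the denominator: x = √(5.88 × 10^-9 × 0.097) = 2.39 × 10^-5 M
pH = −log[H+] = −log(2.39 × 10^-5) = 4.62

pH = 4.62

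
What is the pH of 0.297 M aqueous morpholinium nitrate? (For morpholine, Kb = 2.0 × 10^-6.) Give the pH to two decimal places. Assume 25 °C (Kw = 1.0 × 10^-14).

C4H8ONH2+ is the conjugate acid of the weak base C4H8ONH.
Ka = Kw/Kb = 1.0×10^-14 / 2.0 × 10^-6 = 5.00 × 10^-9
Let x = [H+] at equilibrium. Ka = x²/(0.297 − x).
Since Ka ≪ C₀, x ≈ √(Ka·C₀) = 3.85 × 10^-5 M.
(x/C₀ = 0.013% < 5%, so the approximation holds.)
pH = −log[H+] = −log(3.85 × 10^-5) = 4.41

pH = 4.41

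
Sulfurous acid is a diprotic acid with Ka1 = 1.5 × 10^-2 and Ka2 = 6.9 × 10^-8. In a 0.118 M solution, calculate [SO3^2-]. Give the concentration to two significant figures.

6.9 × 10^-8 M

First ionization gives [H+] ≈ [HSO3-] = 3.52 × 10^-2 M.
Second step: Ka2 = [H+][SO3^2-]/[HSO3-] ≈ [SO3^2-] (since [H+] ≈ [HSO3-]).
So [SO3^2-] ≈ Ka2.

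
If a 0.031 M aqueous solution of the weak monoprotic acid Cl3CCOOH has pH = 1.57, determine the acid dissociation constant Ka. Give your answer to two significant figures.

Ka = 1.8 × 10^-1

[H+] = 10^(-1.57) = 2.69 × 10^-2 M
At equilibrium [HA] = 0.031 − 2.69 × 10^-2 = 4.10 × 10^-3 M
Ka = [H+][A-]/[HA] = (2.69 × 10^-2)² / 4.10 × 10^-3 = 1.8 × 10^-1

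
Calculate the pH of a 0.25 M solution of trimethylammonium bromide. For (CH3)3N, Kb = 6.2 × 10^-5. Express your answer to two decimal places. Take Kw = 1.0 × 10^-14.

(CH3)3NH+ is the conjugate acid of the weak base (CH3)3N.
Ka = Kw/Kb = 1.0×10^-14 / 6.2 × 10^-5 = 1.61 × 10^-10
From the ICE table, Ka = [H+]²/(0.25 − [H+]) = 1.61 × 10^-10.
Neglecting [H+] in the denominator: [H+] = √(1.61 × 10^-10 × 0.25) = 6.34 × 10^-6 M
Check: 0.0025% ionized — well under 5%, approximation valid.
pH = −log(6.34 × 10^-6) = 5.20

pH = 5.20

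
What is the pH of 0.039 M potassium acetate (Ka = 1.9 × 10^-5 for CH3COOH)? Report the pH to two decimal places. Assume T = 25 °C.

pH = 8.66

CH3COO- is the conjugate base of the weak acid CH3COOH.
Kb = Kw/Ka = 1.0×10^-14 / 1.9 × 10^-5 = 5.26 × 10^-10
Kb = [OH-]²/(0.039 − [OH-]) = 5.26 × 10^-10
Neglecting [OH-] in the denominator: [OH-] = √(5.26 × 10^-10 × 0.039) = 4.53 × 10^-6 M
pOH = −log(4.53 × 10^-6) = 5.34; pH = 14.00 − 5.34 = 8.66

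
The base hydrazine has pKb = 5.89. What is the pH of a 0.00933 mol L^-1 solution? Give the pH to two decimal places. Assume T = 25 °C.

N2H4 + H2O ⇌ N2H5+ + OH-
Kb = 10^(−5.89) = 1.29 × 10^-6
From the ICE table, Kb = [OH-]²/(0.00933 − [OH-]) = 1.29 × 10^-6.
Assume [OH-] ≪ 0.00933: [OH-] ≈ √(1.29 × 10^-6 × 0.00933) = 1.10 × 10^-4 M
Check: 1.2% ionized — well under 5%, approximation valid.
pOH = −log(1.10 × 10^-4) = 3.96; pH = 14.00 − 3.96 = 10.04

pH = 10.04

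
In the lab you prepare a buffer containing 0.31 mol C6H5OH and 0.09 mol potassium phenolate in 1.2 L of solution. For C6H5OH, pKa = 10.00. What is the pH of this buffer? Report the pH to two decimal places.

pH = pKa + log([A⁻]/[HA]) = 10.00 + log(0.09/0.31)
pH = 10.00 + (-0.537) = 9.46

pH = 9.46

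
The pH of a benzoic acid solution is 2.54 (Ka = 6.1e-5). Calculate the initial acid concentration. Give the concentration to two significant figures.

C₀ = 1.4 × 10^-1 M

[H+] = 10^(-2.54) = 2.88 × 10^-3 M = x
Ka = x²/(C₀ − x) ⇒ C₀ = x + x²/Ka
C₀ = 2.88 × 10^-3 + (2.88 × 10^-3)²/(6.1 × 10^-5) = 1.39 × 10^-1 M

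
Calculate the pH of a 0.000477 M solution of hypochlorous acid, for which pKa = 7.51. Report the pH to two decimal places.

pH = 5.42

HOCl ⇌ OCl- + H+
Ka = 10^(−7.51) = 3.09 × 10^-8
Ka = [H+]²/(0.000477 − [H+]) = 3.09 × 10^-8
Since Ka ≪ C₀, [H+] ≈ √(Ka·C₀) = 3.84 × 10^-6 M.
([H+]/C₀ = 0.8% < 5%, so the approximation holds.)
pH = −log[H+] = −log(3.84 × 10^-6) = 5.42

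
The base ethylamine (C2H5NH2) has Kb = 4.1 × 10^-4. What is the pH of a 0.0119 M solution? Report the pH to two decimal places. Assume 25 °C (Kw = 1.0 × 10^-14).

pH = 11.30

C2H5NH2 + H2O ⇌ C2H5NH3+ + OH-
Kb = [OH-]²/(0.0119 − [OH-]) = 4.1 × 10^-4
The 5% rule fails; solving [OH-]² + Kb·[OH-] − Kb·C₀ = 0 exactly:
[OH-] = [−0.00041 + √(0.00041² + 1.95e-05)]/2 = 2.01 × 10^-3 M
pOH = −log(2.01 × 10^-3) = 2.70; pH = 14.00 − 2.70 = 11.30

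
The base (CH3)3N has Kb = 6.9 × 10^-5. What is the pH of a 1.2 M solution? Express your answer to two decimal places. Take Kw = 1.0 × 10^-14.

pH = 11.96

(CH3)3N + H2O ⇌ (CH3)3NH+ + OH-
Kb = x²/(1.2 − x) = 6.9 × 10^-5
Neglecting x in the denominator: x = √(6.9 × 10^-5 × 1.2) = 9.10 × 10^-3 M
pOH = 2.04, so pH = 14.00 − pOH = 11.96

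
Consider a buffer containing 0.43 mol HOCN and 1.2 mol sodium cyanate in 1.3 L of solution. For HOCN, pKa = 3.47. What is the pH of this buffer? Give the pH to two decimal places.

pH = pKa + log([A⁻]/[HA]) = 3.47 + log(1.2/0.43)
pH = 3.47 + (+0.446) = 3.92

pH = 3.92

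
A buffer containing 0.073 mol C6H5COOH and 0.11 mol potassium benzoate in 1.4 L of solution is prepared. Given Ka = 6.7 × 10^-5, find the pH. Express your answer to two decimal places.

pKa = −log(6.7 × 10^-5) = 4.174
pH = pKa + log([A⁻]/[HA]) = 4.174 + log(0.11/0.073)
pH = 4.174 + (+0.178) = 4.35

pH = 4.35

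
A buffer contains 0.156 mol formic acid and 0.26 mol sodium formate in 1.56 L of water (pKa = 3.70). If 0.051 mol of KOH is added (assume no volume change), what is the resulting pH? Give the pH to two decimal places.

OH- converts HCOOH to HCOO-: HCOOH → 0.105 mol, HCOO- → 0.311 mol.
pH = pKa + log([A⁻]/[HA]) = 3.70 + log(0.311/0.105) = 3.70 +0.472

pH = 4.17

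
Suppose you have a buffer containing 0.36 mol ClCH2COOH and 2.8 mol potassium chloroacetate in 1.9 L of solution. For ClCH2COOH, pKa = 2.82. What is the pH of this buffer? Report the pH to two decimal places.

pH = 3.71

Using pH = pKa + log([base]/[acid]) with [base]/[acid] = 2.8/0.36:
pH = 2.82 + (+0.891) = 3.71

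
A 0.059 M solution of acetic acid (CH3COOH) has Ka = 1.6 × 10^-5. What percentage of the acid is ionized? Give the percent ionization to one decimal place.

1.6%

CH3COOH ⇌ CH3COO- + H+; let x = [H+] at equilibrium.
x ≈ √(Ka·C₀) = √(1.6 × 10^-5 × 0.059) = 9.72 × 10^-4 M
% ionization = x/C₀ × 100% = 9.72 × 10^-4/0.059 × 100% = 1.6%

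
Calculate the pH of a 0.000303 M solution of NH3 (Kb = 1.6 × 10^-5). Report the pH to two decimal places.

NH3 + H2O ⇌ NH4+ + OH-
Kb = x²/(0.000303 − x) = 1.6 × 10^-5
Here C₀/Kb ≈ 18.9, so the small-x approximation fails. Use the quadratic:
x = [−1.6e-05 + √(1.6e-05² + 1.94e-08)]/2 = 6.21 × 10^-5 M
pOH = −log(6.21 × 10^-5) = 4.21; pH = 14.00 − 4.21 = 9.79

pH = 9.79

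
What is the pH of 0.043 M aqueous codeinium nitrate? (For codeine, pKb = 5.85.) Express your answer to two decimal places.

pH = 4.76

C18H22NO3+ is the conjugate acid of the weak base C18H21NO3.
Kb = 10^(−5.85) = 1.41 × 10^-6
Ka = Kw/Kb = 1.0×10^-14 / 1.41 × 10^-6 = 7.09 × 10^-9
From the ICE table, Ka = [H+]²/(0.043 − [H+]) = 7.09 × 10^-9.
Since Ka ≪ C₀, [H+] ≈ √(Ka·C₀) = 1.75 × 10^-5 M.
([H+]/C₀ = 0.041% < 5%, so the approximation holds.)
pH = −log[H+] = −log(1.75 × 10^-5) = 4.76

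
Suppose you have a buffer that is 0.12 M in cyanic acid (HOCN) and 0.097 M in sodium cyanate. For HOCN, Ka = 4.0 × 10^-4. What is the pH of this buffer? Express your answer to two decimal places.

pH = 3.31

pKa = −log(4.0 × 10^-4) = 3.398
pH = pKa + log([A⁻]/[HA]) = 3.398 + log(0.097/0.12)
pH = 3.398 + (-0.092) = 3.31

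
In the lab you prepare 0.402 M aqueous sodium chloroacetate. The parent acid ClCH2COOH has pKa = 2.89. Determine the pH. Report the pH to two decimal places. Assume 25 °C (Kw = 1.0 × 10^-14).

pH = 8.25

ClCH2COO- is the conjugate base of the weak acid ClCH2COOH.
Ka = 10^(−2.89) = 1.29 × 10^-3
Kb = Kw/Ka = 1.0×10^-14 / 1.29 × 10^-3 = 7.75 × 10^-12
From the ICE table, Kb = x²/(0.402 − x) = 7.75 × 10^-12.
Assume x ≪ 0.402: x ≈ √(7.75 × 10^-12 × 0.402) = 1.77 × 10^-6 M
Check: 0.00044% ionized — well under 5%, approximation valid.
pOH = −log(1.77 × 10^-6) = 5.75; pH = 14.00 − 5.75 = 8.25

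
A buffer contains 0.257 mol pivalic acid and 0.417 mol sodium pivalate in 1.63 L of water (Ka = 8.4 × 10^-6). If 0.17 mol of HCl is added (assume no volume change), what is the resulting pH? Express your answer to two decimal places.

pH = 4.84

After neutralization: n((CH3)3CCOOH) = 0.427 mol, n((CH3)3CCOO-) = 0.247 mol.
pKa = −log(8.4 × 10^-6) = 5.076
pH = pKa + log(n_(CH3)3CCOO-/n_(CH3)3CCOOH) = 5.076 + log(0.247/0.427) = 5.076 + (-0.238)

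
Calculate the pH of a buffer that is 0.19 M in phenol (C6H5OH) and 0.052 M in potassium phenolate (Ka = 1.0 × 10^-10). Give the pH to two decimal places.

pH = 9.44

pKa = −log(1.0 × 10^-10) = 10.000
Henderson–Hasselbalch: pH = pKa + log([C6H5O-]/[C6H5OH]) = 10.000 + log(0.052/0.19)
pH = 10.000 + (-0.563) = 9.44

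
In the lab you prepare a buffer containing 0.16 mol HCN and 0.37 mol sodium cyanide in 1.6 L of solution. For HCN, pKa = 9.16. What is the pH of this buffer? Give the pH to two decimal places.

Using pH = pKa + log([base]/[acid]) with [base]/[acid] = 0.37/0.16:
pH = 9.16 + (+0.364) = 9.52

pH = 9.52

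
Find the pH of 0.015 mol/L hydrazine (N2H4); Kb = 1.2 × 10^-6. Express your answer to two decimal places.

pH = 10.13

N2H4 + H2O ⇌ N2H5+ + OH-
From the ICE table, Kb = [OH-]²/(0.015 − [OH-]) = 1.2 × 10^-6.
Neglecting [OH-] in the denominator: [OH-] = √(1.2 × 10^-6 × 0.015) = 1.34 × 10^-4 M
([OH-]/C₀ = 0.89% < 5%, so the approximation holds.)
pOH = −log(1.34 × 10^-4) = 3.87; pH = 14.00 − 3.87 = 10.13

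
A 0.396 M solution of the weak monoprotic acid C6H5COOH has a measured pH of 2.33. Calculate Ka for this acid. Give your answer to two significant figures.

[H+] = 10^(-2.33) = 4.68 × 10^-3 M
At equilibrium [HA] = 0.396 − 4.68 × 10^-3 = 3.91 × 10^-1 M
Ka = [H+][A-]/[HA] = (4.68 × 10^-3)² / 3.91 × 10^-1 = 5.6 × 10^-5

Ka = 5.6 × 10^-5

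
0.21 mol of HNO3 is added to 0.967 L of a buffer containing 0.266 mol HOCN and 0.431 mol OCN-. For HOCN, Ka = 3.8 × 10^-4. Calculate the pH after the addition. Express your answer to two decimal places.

pH = 3.09

Added H+ converts OCN- to HOCN: HOCN → 0.476 mol, OCN- → 0.221 mol.
pKa = −log(3.8 × 10^-4) = 3.420
Henderson–Hasselbalch with mole ratio 0.221/0.476: pH = 3.420 + (-0.333)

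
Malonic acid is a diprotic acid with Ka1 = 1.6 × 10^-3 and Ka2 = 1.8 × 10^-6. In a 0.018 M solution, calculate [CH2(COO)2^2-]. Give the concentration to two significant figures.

First ionization gives [H+] ≈ [CH2(COOH)COO-] = 4.63 × 10^-3 M.
Second step: Ka2 = [H+][CH2(COO)2^2-]/[CH2(COOH)COO-] ≈ [CH2(COO)2^2-] (since [H+] ≈ [CH2(COOH)COO-]).
So [CH2(COO)2^2-] ≈ Ka2.

1.8 × 10^-6 M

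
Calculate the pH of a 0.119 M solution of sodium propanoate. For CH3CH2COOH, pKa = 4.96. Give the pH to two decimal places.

CH3CH2COO- is the conjugate base of the weak acid CH3CH2COOH.
Ka = 10^(−4.96) = 1.10 × 10^-5
Kb = Kw/Ka = 1.0×10^-14 / 1.10 × 10^-5 = 9.09 × 10^-10
Kb = [OH-]²/(0.119 − [OH-]) = 9.09 × 10^-10
Assume [OH-] ≪ 0.119: [OH-] ≈ √(9.09 × 10^-10 × 0.119) = 1.04 × 10^-5 M
pOH = 4.98, so pH = 14.00 − pOH = 9.02

pH = 9.02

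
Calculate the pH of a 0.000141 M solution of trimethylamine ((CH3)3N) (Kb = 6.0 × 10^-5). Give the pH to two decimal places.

(CH3)3N + H2O ⇌ (CH3)3NH+ + OH-
Kb = [OH-]²/(0.000141 − [OH-]) = 6.0 × 10^-5
[OH-] is not negligible relative to C₀; solve [OH-]² + 6e-05·[OH-] − 8.46e-09 = 0.
[OH-] = (−Kb + √(Kb² + 4·Kb·C₀))/2 = 6.67 × 10^-5 M
pOH = 4.18, so pH = 14.00 − pOH = 9.82

pH = 9.82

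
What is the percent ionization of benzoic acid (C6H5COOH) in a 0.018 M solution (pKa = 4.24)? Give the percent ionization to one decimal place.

C6H5COOH ⇌ C6H5COO- + H+; let x = [H+] at equilibrium.
Ka = 10^(−4.24) = 5.75 × 10^-5
Solve x² + 5.75e-05x − 1.04e-06 = 0 → x = 9.89 × 10^-4 M
Fraction ionized = 9.89 × 10^-4 / 0.018 = 0.0549 → 5.5%

5.5%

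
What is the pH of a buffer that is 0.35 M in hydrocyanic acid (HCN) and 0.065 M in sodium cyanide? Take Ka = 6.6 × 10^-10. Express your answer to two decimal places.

pH = 8.45

pKa = −log(6.6 × 10^-10) = 9.180
pH = pKa + log([A⁻]/[HA]) = 9.180 + log(0.065/0.35)
pH = 9.180 + (-0.731) = 8.45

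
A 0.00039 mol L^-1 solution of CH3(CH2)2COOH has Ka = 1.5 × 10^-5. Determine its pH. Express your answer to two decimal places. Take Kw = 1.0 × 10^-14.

pH = 4.16

CH3(CH2)2COOH ⇌ CH3(CH2)2COO- + H+
Ka = [H+]²/(0.00039 − [H+]) = 1.5 × 10^-5
Here C₀/Ka ≈ 26, so the small-[H+] approximation fails. Use the quadratic:
[H+] = (−Ka + √(Ka² + 4·Ka·C₀))/2 = 6.94 × 10^-5 M
pH = −log(6.94 × 10^-5) = 4.16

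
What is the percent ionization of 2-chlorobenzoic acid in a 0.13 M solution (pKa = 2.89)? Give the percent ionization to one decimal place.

ClC6H4COOH ⇌ ClC6H4COO- + H+; let x = [H+] at equilibrium.
Ka = 10^(−2.89) = 1.29 × 10^-3
Solve x² + 0.00129x − 0.000168 = 0 → x = 1.23 × 10^-2 M
% ionization = x/C₀ × 100% = 1.23 × 10^-2/0.13 × 100% = 9.5%

9.5%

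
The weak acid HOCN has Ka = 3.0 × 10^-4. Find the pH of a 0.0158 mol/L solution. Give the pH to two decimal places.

pH = 2.69

HOCN ⇌ OCN- + H+
From the ICE table, Ka = [H+]²/(0.0158 − [H+]) = 3.0 × 10^-4.
Here C₀/Ka ≈ 52.7, so the small-[H+] approximation fails. Use the quadratic:
[H+] = [−0.0003 + √(0.0003² + 1.9e-05)]/2 = 2.03 × 10^-3 M
pH = −log[H+] = −log(2.03 × 10^-3) = 2.69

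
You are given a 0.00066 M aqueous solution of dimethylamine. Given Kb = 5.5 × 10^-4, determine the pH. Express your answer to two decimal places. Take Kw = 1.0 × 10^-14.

pH = 10.59

(CH3)2NH + H2O ⇌ (CH3)2NH2+ + OH-
Kb = x²/(0.00066 − x) = 5.5 × 10^-4
x is not negligible relative to C₀; solve x² + 0.00055·x − 3.63e-07 = 0.
x = (−Kb + √(Kb² + 4·Kb·C₀))/2 = 3.87 × 10^-4 M
pOH = 3.41, so pH = 14.00 − pOH = 10.59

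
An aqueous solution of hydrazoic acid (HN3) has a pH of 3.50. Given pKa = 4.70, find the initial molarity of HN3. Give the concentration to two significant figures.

C₀ = 5.3 × 10^-3 M

[H+] = 10^(-3.50) = 3.16 × 10^-4 M = x
Ka = 10^(−4.70) = 2.00 × 10^-5
Ka = x²/(C₀ − x) ⇒ C₀ = x + x²/Ka
C₀ = 3.16 × 10^-4 + (3.16 × 10^-4)²/(2.00 × 10^-5) = 5.31 × 10^-3 M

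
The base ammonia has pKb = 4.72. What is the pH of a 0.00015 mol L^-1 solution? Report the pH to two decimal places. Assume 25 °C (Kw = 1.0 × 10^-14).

NH3 + H2O ⇌ NH4+ + OH-
Kb = 10^(−4.72) = 1.91 × 10^-5
From the ICE table, Kb = x²/(0.00015 − x) = 1.91 × 10^-5.
The 5% rule fails; solving x² + Kb·x − Kb·C₀ = 0 exactly:
x = (−Kb + √(Kb² + 4·Kb·C₀))/2 = 4.48 × 10^-5 M
pOH = −log(4.48 × 10^-5) = 4.35; pH = 14.00 − 4.35 = 9.65

pH = 9.65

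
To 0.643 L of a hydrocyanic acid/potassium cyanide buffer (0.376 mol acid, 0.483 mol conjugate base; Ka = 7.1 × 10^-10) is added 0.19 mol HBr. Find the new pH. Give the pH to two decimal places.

pH = 8.86

Added H+ converts CN- to HCN: HCN → 0.566 mol, CN- → 0.293 mol.
pKa = −log(7.1 × 10^-10) = 9.149
Henderson–Hasselbalch with mole ratio 0.293/0.566: pH = 9.149 + (-0.286)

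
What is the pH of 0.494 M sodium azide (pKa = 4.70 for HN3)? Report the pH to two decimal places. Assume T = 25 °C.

pH = 9.20

N3- is the conjugate base of the weak acid HN3.
Ka = 10^(−4.70) = 2.00 × 10^-5
Kb = Kw/Ka = 1.0×10^-14 / 2.00 × 10^-5 = 5.00 × 10^-10
Let x = [OH-] at equilibrium. Kb = x²/(0.494 − x).
Since Kb ≪ C₀, x ≈ √(Kb·C₀) = 1.57 × 10^-5 M.
pOH = 4.80, so pH = 14.00 − pOH = 9.20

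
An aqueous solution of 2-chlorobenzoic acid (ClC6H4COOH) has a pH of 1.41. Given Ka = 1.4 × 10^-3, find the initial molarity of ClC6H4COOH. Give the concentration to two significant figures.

C₀ = 1.1 M

[H+] = 10^(-1.41) = 3.89 × 10^-2 M = x
Ka = x²/(C₀ − x) ⇒ C₀ = x + x²/Ka
C₀ = 3.89 × 10^-2 + (3.89 × 10^-2)²/(1.4 × 10^-3) = 1.12 M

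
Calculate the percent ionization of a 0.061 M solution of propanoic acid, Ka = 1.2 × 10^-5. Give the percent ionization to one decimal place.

1.4%

CH3CH2COOH ⇌ CH3CH2COO- + H+; let x = [H+] at equilibrium.
x ≈ √(Ka·C₀) = √(1.2 × 10^-5 × 0.061) = 8.56 × 10^-4 M
Fraction ionized = 8.56 × 10^-4 / 0.061 = 0.0140 → 1.4%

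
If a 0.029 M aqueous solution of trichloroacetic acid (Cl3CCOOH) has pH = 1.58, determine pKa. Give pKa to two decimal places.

[H+] = 10^(-1.58) = 2.63 × 10^-2 M
At equilibrium [HA] = 0.029 − 2.63 × 10^-2 = 2.70 × 10^-3 M
Ka = [H+][A-]/[HA] = (2.63 × 10^-2)² / 2.70 × 10^-3 = 2.56 × 10^-1
pKa = -log(2.56 × 10^-1) = 0.59

pKa = 0.59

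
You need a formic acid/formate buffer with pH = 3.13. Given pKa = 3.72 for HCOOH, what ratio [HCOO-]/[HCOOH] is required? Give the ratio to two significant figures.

ratio = 0.26

pH = pKa + log(r) ⇒ log(r) = 3.13 − 3.72 = -0.59
r = [HCOO-]/[HCOOH] = 10^(-0.59) = 0.257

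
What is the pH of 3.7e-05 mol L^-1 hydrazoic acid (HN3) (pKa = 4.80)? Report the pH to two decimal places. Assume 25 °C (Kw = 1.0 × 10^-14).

pH = 4.76

HN3 ⇌ N3- + H+
Ka = 10^(−4.80) = 1.58 × 10^-5
Ka = x²/(3.7e-05 − x) = 1.58 × 10^-5
Here C₀/Ka ≈ 2.34, so the small-x approximation fails. Use the quadratic:
x = [−1.58e-05 + √(1.58e-05² + 2.34e-09)]/2 = 1.75 × 10^-5 M
pH = −log(1.75 × 10^-5) = 4.76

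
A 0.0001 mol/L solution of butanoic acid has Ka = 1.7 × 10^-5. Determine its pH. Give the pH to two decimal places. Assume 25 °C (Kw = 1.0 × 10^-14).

pH = 4.47

CH3(CH2)2COOH ⇌ CH3(CH2)2COO- + H+
From the ICE table, Ka = x²/(0.0001 − x) = 1.7 × 10^-5.
The 5% rule fails; solving x² + Ka·x − Ka·C₀ = 0 exactly:
x = (−Ka + √(Ka² + 4·Ka·C₀))/2 = 3.36 × 10^-5 M
pH = −log[H+] = −log(3.36 × 10^-5) = 4.47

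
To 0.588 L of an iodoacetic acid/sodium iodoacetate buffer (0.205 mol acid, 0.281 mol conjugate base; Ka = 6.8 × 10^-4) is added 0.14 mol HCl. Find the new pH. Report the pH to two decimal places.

pH = 2.78

Added H+ converts ICH2COO- to ICH2COOH: ICH2COOH → 0.345 mol, ICH2COO- → 0.141 mol.
pKa = −log(6.8 × 10^-4) = 3.167
pH = pKa + log(n_ICH2COO-/n_ICH2COOH) = 3.167 + log(0.141/0.345) = 3.167 + (-0.389)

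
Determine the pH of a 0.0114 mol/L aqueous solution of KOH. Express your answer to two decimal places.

KOH is a strong base; [OH-] = 0.0114 M.
pOH = -log(0.0114) = 1.94
pH = 14.00 - 1.94 = 12.06

pH = 12.06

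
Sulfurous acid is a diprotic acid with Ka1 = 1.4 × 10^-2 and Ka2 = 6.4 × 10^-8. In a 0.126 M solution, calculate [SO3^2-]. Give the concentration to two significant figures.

First ionization gives [H+] ≈ [HSO3-] = 3.56 × 10^-2 M.
Second step: Ka2 = [H+][SO3^2-]/[HSO3-] ≈ [SO3^2-] (since [H+] ≈ [HSO3-]).
So [SO3^2-] ≈ Ka2.

6.4 × 10^-8 M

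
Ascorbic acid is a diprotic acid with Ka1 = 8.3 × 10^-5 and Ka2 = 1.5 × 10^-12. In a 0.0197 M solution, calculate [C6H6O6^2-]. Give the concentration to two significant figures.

First ionization gives [H+] ≈ [HC6H6O6-] = 1.24 × 10^-3 M.
Second step: Ka2 = [H+][C6H6O6^2-]/[HC6H6O6-] ≈ [C6H6O6^2-] (since [H+] ≈ [HC6H6O6-]).
So [C6H6O6^2-] ≈ Ka2.

1.5 × 10^-12 M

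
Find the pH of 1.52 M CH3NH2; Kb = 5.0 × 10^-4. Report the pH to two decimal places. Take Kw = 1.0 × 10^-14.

pH = 12.44

CH3NH2 + H2O ⇌ CH3NH3+ + OH-
Kb = [OH-]²/(1.52 − [OH-]) = 5.0 × 10^-4
Neglecting [OH-] in the denominator: [OH-] = √(5.0 × 10^-4 × 1.52) = 2.76 × 10^-2 M
Check: 1.8% ionized — well under 5%, approximation valid.
pOH = −log(2.76 × 10^-2) = 1.56; pH = 14.00 − 1.56 = 12.44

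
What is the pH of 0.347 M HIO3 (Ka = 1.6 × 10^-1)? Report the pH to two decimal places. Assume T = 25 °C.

HIO3 ⇌ IO3- + H+
From the ICE table, Ka = [H+]²/(0.347 − [H+]) = 1.6 × 10^-1.
The 5% rule fails; solving [H+]² + Ka·[H+] − Ka·C₀ = 0 exactly:
[H+] = [−0.16 + √(0.16² + 0.222)]/2 = 1.69 × 10^-1 M
pH = −log(1.69 × 10^-1) = 0.77

pH = 0.77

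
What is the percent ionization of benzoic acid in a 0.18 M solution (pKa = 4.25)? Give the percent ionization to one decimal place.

C6H5COOH ⇌ C6H5COO- + H+; let x = [H+] at equilibrium.
Ka = 10^(−4.25) = 5.62 × 10^-5
x ≈ √(Ka·C₀) = √(5.62 × 10^-5 × 0.18) = 3.18 × 10^-3 M
Fraction ionized = 3.18 × 10^-3 / 0.18 = 0.0177 → 1.8%

1.8%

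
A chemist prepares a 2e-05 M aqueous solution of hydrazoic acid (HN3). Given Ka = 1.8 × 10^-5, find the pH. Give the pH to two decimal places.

pH = 4.92

HN3 ⇌ N3- + H+
Ka = x²/(2e-05 − x) = 1.8 × 10^-5
x is not negligible relative to C₀; solve x² + 1.8e-05·x − 3.6e-10 = 0.
x = (−Ka + √(Ka² + 4·Ka·C₀))/2 = 1.20 × 10^-5 M
pH = −log(1.20 × 10^-5) = 4.92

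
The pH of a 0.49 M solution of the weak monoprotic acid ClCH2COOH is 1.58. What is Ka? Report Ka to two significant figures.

[H+] = 10^(-1.58) = 2.63 × 10^-2 M
At equilibrium [HA] = 0.49 − 2.63 × 10^-2 = 4.64 × 10^-1 M
Ka = [H+][A-]/[HA] = (2.63 × 10^-2)² / 4.64 × 10^-1 = 1.5 × 10^-3

Ka = 1.5 × 10^-3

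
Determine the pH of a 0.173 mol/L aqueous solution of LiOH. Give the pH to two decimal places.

pH = 13.24

LiOH is a strong base; [OH-] = 0.173 M.
pOH = -log(0.173) = 0.76
pH = 14.00 - 0.76 = 13.24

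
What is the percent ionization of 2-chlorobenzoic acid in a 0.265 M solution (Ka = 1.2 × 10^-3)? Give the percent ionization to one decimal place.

6.5%

ClC6H4COOH ⇌ ClC6H4COO- + H+; let x = [H+] at equilibrium.
Solve x² + 0.0012x − 0.000318 = 0 → x = 1.72 × 10^-2 M
% ionization = x/C₀ × 100% = 1.72 × 10^-2/0.265 × 100% = 6.5%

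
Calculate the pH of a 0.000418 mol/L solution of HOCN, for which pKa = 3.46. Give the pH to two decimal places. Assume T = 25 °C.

HOCN ⇌ OCN- + H+
Ka = 10^(−3.46) = 3.47 × 10^-4
Let x = [H+] at equilibrium. Ka = x²/(0.000418 − x).
The 5% rule fails; solving x² + Ka·x − Ka·C₀ = 0 exactly:
x = [−0.000347 + √(0.000347² + 5.8e-07)]/2 = 2.45 × 10^-4 M
pH = −log[H+] = −log(2.45 × 10^-4) = 3.61

pH = 3.61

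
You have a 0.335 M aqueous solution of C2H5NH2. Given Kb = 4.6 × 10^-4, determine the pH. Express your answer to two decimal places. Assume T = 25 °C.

pH = 12.09

C2H5NH2 + H2O ⇌ C2H5NH3+ + OH-
Kb = [OH-]²/(0.335 − [OH-]) = 4.6 × 10^-4
Since Kb ≪ C₀, [OH-] ≈ √(Kb·C₀) = 1.24 × 10^-2 M.
([OH-]/C₀ = 3.7% < 5%, so the approximation holds.)
pOH = −log(1.24 × 10^-2) = 1.91; pH = 14.00 − 1.91 = 12.09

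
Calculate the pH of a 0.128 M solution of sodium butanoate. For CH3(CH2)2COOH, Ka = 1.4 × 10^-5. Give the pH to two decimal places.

CH3(CH2)2COO- is the conjugate base of the weak acid CH3(CH2)2COOH.
Kb = Kw/Ka = 1.0×10^-14 / 1.4 × 10^-5 = 7.14 × 10^-10
Let x = [OH-] at equilibrium. Kb = x²/(0.128 − x).
Since Kb ≪ C₀, x ≈ √(Kb·C₀) = 9.56 × 10^-6 M.
Check: 0.0075% ionized — well under 5%, approximation valid.
pOH = −log(9.56 × 10^-6) = 5.02; pH = 14.00 − 5.02 = 8.98

pH = 8.98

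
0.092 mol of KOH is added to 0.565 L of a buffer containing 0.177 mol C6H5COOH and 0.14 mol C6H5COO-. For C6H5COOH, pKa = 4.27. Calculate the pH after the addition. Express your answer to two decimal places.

After neutralization: n(C6H5COOH) = 0.085 mol, n(C6H5COO-) = 0.232 mol.
pH = pKa + log([A⁻]/[HA]) = 4.27 + log(0.232/0.085) = 4.27 +0.436

pH = 4.71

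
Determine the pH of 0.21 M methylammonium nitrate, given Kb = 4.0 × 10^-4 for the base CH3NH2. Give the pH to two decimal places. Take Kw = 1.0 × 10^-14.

pH = 5.64

CH3NH3+ is the conjugate acid of the weak base CH3NH2.
Ka = Kw/Kb = 1.0×10^-14 / 4.0 × 10^-4 = 2.50 × 10^-11
Let x = [H+] at equilibrium. Ka = x²/(0.21 − x).
Assume x ≪ 0.21: x ≈ √(2.50 × 10^-11 × 0.21) = 2.29 × 10^-6 M
(x/C₀ = 0.0011% < 5%, so the approximation holds.)
pH = −log(2.29 × 10^-6) = 5.64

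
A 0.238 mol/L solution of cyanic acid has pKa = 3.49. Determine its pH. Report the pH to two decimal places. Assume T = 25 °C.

pH = 2.06

HOCN ⇌ OCN- + H+
Ka = 10^(−3.49) = 3.24 × 10^-4
From the ICE table, Ka = [H+]²/(0.238 − [H+]) = 3.24 × 10^-4.
Since Ka ≪ C₀, [H+] ≈ √(Ka·C₀) = 8.78 × 10^-3 M.
Check: 3.7% ionized — well under 5%, approximation valid.
pH = −log[H+] = −log(8.78 × 10^-3) = 2.06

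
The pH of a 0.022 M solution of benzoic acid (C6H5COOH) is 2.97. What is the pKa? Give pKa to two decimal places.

[H+] = 10^(-2.97) = 1.07 × 10^-3 M
At equilibrium [HA] = 0.022 − 1.07 × 10^-3 = 2.09 × 10^-2 M
Ka = [H+][A-]/[HA] = (1.07 × 10^-3)² / 2.09 × 10^-2 = 5.48 × 10^-5
pKa = -log(5.48 × 10^-5) = 4.26

pKa = 4.26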